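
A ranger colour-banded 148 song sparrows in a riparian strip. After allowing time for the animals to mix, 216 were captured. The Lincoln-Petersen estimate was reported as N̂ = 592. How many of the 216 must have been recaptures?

From N = M·C/R: R = M·C / N = 148·216 / 592 = 31968 / 592 = 54.

R = 54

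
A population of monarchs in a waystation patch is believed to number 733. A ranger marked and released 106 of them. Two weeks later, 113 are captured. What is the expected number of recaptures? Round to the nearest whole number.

Expected recaptures E[R] = M·C / N.
E[R] = 106 × 113 / 733 = 11978 / 733 ≈ 16.3 → 16

expected recaptures ≈ 16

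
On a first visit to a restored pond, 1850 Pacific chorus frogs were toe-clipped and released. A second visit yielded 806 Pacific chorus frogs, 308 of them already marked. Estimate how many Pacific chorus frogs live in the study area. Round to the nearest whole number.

If marked individuals mix randomly, R/C ≈ M/N, giving N ≈ M·C/R.
N = (1850 × 806) / 308 = 1491100 / 308 ≈ 4841.2 → 4841

N ≈ 4841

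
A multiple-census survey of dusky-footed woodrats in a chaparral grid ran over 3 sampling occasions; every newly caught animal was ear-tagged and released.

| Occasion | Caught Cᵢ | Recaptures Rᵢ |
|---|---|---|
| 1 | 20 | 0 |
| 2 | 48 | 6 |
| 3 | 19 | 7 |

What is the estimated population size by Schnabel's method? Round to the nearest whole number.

Marked at large before each occasion: Mᵢ = Σⱼ<ᵢ (Cⱼ − Rⱼ) → M1=0, M2=20, M3=62
Σ MᵢCᵢ = 0·20 + 20·48 + 62·19 = 0 + 960 + 1178 = 2138
Σ Rᵢ = 0 + 6 + 7 = 13
N̂ = 2138 / 13 ≈ 164.46 → 164

N ≈ 164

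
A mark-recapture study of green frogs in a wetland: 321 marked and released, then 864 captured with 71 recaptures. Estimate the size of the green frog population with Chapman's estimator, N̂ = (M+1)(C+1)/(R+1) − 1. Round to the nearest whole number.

N ≈ 3867

N̂ = (321+1)(864+1)/(71+1) − 1 = 322·865/72 − 1
= 278530/72 − 1 ≈ 3868.47 − 1 ≈ 3867.47 → 3867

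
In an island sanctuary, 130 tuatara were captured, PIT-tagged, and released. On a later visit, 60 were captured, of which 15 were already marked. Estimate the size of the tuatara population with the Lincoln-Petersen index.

N = (130 × 60) / 15 = 7800 / 15 = 520

N = 520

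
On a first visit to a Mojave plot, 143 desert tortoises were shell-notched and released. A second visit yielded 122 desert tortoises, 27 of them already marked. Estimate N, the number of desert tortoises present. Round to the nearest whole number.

If marked individuals mix randomly, R/C ≈ M/N, giving N ≈ M·C/R.
N = (143 × 122) / 27 = 17446 / 27 ≈ 646.1 → 646

N ≈ 646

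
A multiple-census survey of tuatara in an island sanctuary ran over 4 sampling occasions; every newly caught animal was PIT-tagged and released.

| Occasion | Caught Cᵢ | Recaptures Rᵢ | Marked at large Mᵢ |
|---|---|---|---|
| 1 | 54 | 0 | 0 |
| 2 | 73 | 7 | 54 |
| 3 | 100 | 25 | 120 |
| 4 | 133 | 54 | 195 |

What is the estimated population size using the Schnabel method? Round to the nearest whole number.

Σ MᵢCᵢ = 0·54 + 54·73 + 120·100 + 195·133 = 0 + 3942 + 12000 + 25935 = 41877
Σ Rᵢ = 0 + 7 + 25 + 54 = 86
N̂ = 41877 / 86 ≈ 486.9 → 487

N ≈ 487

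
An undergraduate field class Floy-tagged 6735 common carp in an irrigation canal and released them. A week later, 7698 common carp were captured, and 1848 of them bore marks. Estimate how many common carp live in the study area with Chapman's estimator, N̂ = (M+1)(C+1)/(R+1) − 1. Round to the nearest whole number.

N ≈ 28,047

N̂ = (6735+1)(7698+1)/(1848+1) − 1 = 6736·7699/1849 − 1
= 51860464/1849 − 1 ≈ 28047.8 − 1 ≈ 28046.8 → 28047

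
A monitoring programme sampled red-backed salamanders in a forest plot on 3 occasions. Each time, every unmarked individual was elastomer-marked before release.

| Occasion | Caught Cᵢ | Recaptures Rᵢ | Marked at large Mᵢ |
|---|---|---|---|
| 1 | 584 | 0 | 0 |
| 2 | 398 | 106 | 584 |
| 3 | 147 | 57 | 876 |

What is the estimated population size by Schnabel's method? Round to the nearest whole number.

N ≈ 2216

Σ MᵢCᵢ = 0·584 + 584·398 + 876·147 = 0 + 232432 + 128772 = 361204
Σ Rᵢ = 0 + 106 + 57 = 163
N̂ = 361204 / 163 ≈ 2216.0 → 2216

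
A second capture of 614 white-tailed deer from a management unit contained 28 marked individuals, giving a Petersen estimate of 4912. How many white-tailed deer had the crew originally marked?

From N = M·C/R: M = N·R / C = 4912·28 / 614 = 137536 / 614 = 224.

M = 224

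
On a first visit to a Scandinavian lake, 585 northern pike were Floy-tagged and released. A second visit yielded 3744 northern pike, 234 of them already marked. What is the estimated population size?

N = 9360

N = (585 × 3744) / 234 = 2190240 / 234 = 9360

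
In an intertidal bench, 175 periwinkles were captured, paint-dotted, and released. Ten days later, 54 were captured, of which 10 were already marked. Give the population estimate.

N = 945

N = (175 × 54) / 10 = 9450 / 10 = 945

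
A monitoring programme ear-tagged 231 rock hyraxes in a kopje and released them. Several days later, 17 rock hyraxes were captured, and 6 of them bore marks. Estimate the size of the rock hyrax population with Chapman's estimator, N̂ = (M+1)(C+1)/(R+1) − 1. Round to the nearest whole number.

N̂ = (231+1)(17+1)/(6+1) − 1 = 232·18/7 − 1
= 4176/7 − 1 ≈ 596.6 − 1 ≈ 595.6 → 596

N ≈ 596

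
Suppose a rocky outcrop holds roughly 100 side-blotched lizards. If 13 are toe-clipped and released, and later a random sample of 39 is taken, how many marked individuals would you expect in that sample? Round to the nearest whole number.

Expected recaptures E[R] = M·C / N.
E[R] = 13 × 39 / 100 = 507 / 100 ≈ 5.1 → 5

expected recaptures ≈ 5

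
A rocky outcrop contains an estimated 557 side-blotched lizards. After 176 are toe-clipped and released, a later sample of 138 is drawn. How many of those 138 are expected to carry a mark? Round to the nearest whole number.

Expected recaptures E[R] = M·C / N.
E[R] = 176 × 138 / 557 = 24288 / 557 ≈ 43.6 → 44

expected recaptures ≈ 44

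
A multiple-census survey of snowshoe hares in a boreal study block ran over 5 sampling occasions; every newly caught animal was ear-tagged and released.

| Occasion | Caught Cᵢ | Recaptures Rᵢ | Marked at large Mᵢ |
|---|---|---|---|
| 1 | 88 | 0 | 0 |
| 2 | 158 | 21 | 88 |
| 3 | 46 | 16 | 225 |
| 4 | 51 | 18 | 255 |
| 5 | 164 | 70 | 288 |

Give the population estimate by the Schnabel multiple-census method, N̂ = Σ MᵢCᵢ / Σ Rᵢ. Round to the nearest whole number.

Σ MᵢCᵢ = 0·88 + 88·158 + 225·46 + 255·51 + 288·164 = 0 + 13904 + 10350 + 13005 + 47232 = 84491
Σ Rᵢ = 0 + 21 + 16 + 18 + 70 = 125
N̂ = 84491 / 125 ≈ 675.9 → 676

N ≈ 676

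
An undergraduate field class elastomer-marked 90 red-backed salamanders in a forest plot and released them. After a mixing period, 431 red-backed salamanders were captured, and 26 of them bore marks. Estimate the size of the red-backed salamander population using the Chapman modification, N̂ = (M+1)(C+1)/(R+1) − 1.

N̂ = (90+1)(431+1)/(26+1) − 1 = 91·432/27 − 1
= 39312/27 − 1 = 1456 − 1 = 1455

N = 1455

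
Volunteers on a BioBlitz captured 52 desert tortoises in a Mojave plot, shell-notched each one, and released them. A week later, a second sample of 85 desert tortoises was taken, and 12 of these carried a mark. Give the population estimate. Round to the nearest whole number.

If marked individuals mix randomly, R/C ≈ M/N, giving N ≈ M·C/R.
N = (52 × 85) / 12 = 4420 / 12 ≈ 368.3 → 368

N ≈ 368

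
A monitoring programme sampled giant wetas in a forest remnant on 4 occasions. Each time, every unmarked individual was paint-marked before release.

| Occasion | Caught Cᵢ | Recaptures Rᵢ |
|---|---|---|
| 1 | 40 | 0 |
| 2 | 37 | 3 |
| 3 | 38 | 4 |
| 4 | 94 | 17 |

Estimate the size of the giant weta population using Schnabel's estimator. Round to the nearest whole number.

Marked at large before each occasion: Mᵢ = Σⱼ<ᵢ (Cⱼ − Rⱼ) → M1=0, M2=40, M3=74, M4=108
Σ MᵢCᵢ = 0·40 + 40·37 + 74·38 + 108·94 = 0 + 1480 + 2812 + 10152 = 14444
Σ Rᵢ = 0 + 3 + 4 + 17 = 24
N̂ = 14444 / 24 ≈ 601.8 → 602

N ≈ 602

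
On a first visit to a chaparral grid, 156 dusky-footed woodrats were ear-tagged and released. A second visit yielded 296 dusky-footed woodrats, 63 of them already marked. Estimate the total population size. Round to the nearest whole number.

N ≈ 733

If marked individuals mix randomly, R/C ≈ M/N, giving N ≈ M·C/R.
N = (156 × 296) / 63 = 46176 / 63 ≈ 733.0 → 733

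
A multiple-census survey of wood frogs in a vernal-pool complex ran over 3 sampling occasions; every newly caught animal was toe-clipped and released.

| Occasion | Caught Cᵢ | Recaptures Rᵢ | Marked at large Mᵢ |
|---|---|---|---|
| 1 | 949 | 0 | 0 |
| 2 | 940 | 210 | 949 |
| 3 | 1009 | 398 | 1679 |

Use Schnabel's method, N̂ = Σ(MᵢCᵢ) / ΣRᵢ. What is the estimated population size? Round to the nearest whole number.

N ≈ 4254

Σ MᵢCᵢ = 0·949 + 949·940 + 1679·1009 = 0 + 892060 + 1694111 = 2586171
Σ Rᵢ = 0 + 210 + 398 = 608
N̂ = 2586171 / 608 ≈ 4253.6 → 4254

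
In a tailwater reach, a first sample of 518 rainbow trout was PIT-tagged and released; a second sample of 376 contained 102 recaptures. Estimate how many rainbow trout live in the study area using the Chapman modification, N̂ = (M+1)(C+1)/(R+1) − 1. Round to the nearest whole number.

N̂ = (518+1)(376+1)/(102+1) − 1 = 519·377/103 − 1
= 195663/103 − 1 ≈ 1899.6 − 1 ≈ 1898.6 → 1899

N ≈ 1899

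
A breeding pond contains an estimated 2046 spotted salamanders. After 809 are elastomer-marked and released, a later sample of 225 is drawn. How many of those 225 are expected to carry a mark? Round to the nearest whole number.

Expected recaptures E[R] = M·C / N.
E[R] = 809 × 225 / 2046 = 182025 / 2046 ≈ 89.0 → 89

expected recaptures ≈ 89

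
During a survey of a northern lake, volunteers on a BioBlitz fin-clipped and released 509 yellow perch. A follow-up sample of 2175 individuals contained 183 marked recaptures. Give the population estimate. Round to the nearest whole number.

N ≈ 6050

The marked fraction in the recapture sample should equal the marked fraction in the population: 183/2175 = 509/N.
N = (509 × 2175) / 183 = 1107075 / 183 ≈ 6049.6 → 6050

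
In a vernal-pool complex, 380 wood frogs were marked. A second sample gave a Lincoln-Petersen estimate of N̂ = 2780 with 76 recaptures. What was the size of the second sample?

From N = M·C/R: C = N·R / M = 2780·76 / 380 = 211280 / 380 = 556.

C = 556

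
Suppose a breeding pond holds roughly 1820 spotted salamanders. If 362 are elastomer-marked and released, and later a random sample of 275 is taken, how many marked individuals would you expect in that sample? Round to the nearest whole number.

Expected recaptures E[R] = M·C / N.
E[R] = 362 × 275 / 1820 = 99550 / 1820 ≈ 54.7 → 55

expected recaptures ≈ 55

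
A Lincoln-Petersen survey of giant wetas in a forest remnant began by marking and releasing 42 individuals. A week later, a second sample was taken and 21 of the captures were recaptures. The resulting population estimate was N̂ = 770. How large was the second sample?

From N = M·C/R: C = N·R / M = 770·21 / 42 = 16170 / 42 = 385.

C = 385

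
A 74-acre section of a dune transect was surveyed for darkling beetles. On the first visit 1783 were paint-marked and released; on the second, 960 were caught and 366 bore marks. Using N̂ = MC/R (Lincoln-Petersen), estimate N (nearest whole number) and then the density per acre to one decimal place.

N̂ = 1783·960/366 = 1711680/366 ≈ 4676.7 → 4677
Density = N̂ / area = 4677 / 74 ≈ 63.20 → 63.2 per acre

density ≈ 63.2 darkling beetles per acre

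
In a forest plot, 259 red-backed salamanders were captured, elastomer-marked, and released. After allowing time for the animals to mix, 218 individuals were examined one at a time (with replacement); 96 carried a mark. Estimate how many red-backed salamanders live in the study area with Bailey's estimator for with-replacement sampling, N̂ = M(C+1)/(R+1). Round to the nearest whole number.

N ≈ 585

N̂ = 259·(218+1)/(96+1) = 259·219/97 = 56721/97 ≈ 584.8 → 585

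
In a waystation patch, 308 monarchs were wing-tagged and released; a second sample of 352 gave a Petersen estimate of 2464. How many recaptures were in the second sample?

R = 44

From N = M·C/R: R = M·C / N = 308·352 / 2464 = 108416 / 2464 = 44.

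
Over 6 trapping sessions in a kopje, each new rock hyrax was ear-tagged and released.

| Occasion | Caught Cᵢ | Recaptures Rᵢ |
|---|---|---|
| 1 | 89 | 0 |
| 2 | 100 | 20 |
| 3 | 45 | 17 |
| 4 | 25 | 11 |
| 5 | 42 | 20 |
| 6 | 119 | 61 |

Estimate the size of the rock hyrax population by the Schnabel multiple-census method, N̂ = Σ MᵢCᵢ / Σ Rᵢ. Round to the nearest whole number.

N ≈ 450

Marked at large before each occasion: Mᵢ = Σⱼ<ᵢ (Cⱼ − Rⱼ) → M1=0, M2=89, M3=169, M4=197, M5=211, M6=233
Σ MᵢCᵢ = 0·89 + 89·100 + 169·45 + 197·25 + 211·42 + 233·119 = 0 + 8900 + 7605 + 4925 + 8862 + 27727 = 58019
Σ Rᵢ = 0 + 20 + 17 + 11 + 20 + 61 = 129
N̂ = 58019 / 129 ≈ 449.8 → 450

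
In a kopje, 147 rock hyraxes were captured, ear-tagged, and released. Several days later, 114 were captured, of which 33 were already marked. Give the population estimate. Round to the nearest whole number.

If marked individuals mix randomly, R/C ≈ M/N, giving N ≈ M·C/R.
N = (147 × 114) / 33 = 16758 / 33 ≈ 507.8 → 508

N ≈ 508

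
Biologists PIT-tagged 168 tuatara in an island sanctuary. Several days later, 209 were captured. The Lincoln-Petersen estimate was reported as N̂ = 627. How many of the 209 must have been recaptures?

R = 56

From N = M·C/R: R = M·C / N = 168·209 / 627 = 35112 / 627 = 56.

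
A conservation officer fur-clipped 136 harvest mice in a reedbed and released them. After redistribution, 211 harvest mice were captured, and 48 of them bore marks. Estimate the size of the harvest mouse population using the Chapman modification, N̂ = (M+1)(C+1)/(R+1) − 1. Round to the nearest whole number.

N ≈ 592

N̂ = (136+1)(211+1)/(48+1) − 1 = 137·212/49 − 1
= 29044/49 − 1 ≈ 592.7 − 1 ≈ 591.7 → 592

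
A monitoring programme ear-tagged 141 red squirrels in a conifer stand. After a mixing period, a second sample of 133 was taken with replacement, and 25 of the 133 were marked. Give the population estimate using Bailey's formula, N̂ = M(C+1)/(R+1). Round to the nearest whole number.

N̂ = 141·(133+1)/(25+1) = 141·134/26 = 18894/26 ≈ 726.7 → 727

N ≈ 727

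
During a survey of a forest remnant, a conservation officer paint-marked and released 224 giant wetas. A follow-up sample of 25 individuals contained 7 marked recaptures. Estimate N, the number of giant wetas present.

N = (224 × 25) / 7 = 5600 / 7 = 800

N = 800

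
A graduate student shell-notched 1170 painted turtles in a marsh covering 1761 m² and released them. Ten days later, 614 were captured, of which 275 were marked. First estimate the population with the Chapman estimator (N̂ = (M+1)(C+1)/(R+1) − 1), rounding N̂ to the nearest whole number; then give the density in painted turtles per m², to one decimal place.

density ≈ 1.5 painted turtles per m²

N̂ = 1171·615/276 − 1 = 720165/276 − 1 ≈ 2608.3 → 2608
Density = N̂ / area = 2608 / 1761 ≈ 1.48 → 1.5 per m²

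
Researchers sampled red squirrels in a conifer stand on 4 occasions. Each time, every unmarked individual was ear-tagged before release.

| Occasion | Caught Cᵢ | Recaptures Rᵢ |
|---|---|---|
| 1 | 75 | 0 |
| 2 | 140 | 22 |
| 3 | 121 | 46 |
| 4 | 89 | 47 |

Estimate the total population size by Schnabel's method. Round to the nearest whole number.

Marked at large before each occasion: Mᵢ = Σⱼ<ᵢ (Cⱼ − Rⱼ) → M1=0, M2=75, M3=193, M4=268
Σ MᵢCᵢ = 0·75 + 75·140 + 193·121 + 268·89 = 0 + 10500 + 23353 + 23852 = 57705
Σ Rᵢ = 0 + 22 + 46 + 47 = 115
N̂ = 57705 / 115 ≈ 501.8 → 502

N ≈ 502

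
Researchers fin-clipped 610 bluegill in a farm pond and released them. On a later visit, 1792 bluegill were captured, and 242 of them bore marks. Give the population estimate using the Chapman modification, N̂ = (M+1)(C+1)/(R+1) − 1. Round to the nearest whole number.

N̂ = (610+1)(1792+1)/(242+1) − 1 = 611·1793/243 − 1
= 1095523/243 − 1 ≈ 4508.3 − 1 ≈ 4507.3 → 4507

N ≈ 4507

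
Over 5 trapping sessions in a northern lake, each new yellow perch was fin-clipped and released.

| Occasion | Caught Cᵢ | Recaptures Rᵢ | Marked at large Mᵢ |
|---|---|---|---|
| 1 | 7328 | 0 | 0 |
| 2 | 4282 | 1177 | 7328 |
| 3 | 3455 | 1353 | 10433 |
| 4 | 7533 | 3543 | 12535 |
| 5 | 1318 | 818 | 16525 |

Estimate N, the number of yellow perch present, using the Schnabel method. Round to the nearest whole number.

N ≈ 26,648

Σ MᵢCᵢ = 0·7328 + 7328·4282 + 10433·3455 + 12535·7533 + 16525·1318 = 0 + 31378496 + 36046015 + 94426155 + 21779950 = 183630616
Σ Rᵢ = 0 + 1177 + 1353 + 3543 + 818 = 6891
N̂ = 183630616 / 6891 ≈ 26647.9 → 26648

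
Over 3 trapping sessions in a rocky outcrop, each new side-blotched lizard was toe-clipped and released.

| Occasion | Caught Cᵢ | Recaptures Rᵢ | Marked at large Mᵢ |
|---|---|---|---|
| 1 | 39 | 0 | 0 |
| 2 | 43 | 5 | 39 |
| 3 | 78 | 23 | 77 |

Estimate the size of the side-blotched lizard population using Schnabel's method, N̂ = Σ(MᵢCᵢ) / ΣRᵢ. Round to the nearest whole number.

Σ MᵢCᵢ = 0·39 + 39·43 + 77·78 = 0 + 1677 + 6006 = 7683
Σ Rᵢ = 0 + 5 + 23 = 28
N̂ = 7683 / 28 ≈ 274.4 → 274

N ≈ 274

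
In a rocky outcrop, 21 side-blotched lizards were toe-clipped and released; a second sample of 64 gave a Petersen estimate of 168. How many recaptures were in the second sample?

R = 8

From N = M·C/R: R = M·C / N = 21·64 / 168 = 1344 / 168 = 8.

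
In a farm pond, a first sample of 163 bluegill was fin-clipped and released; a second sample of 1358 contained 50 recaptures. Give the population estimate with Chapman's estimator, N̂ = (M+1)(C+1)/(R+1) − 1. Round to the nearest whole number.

N ≈ 4369

N̂ = (163+1)(1358+1)/(50+1) − 1 = 164·1359/51 − 1
= 222876/51 − 1 ≈ 4370.1 − 1 ≈ 4369.1 → 4369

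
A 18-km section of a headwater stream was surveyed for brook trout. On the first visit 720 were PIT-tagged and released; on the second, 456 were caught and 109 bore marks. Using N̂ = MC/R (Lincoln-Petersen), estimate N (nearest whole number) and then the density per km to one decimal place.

density ≈ 167.3 brook trout per km

N̂ = 720·456/109 = 328320/109 ≈ 3012.1 → 3012
Density = N̂ / area = 3012 / 18 ≈ 167.33 → 167.3 per km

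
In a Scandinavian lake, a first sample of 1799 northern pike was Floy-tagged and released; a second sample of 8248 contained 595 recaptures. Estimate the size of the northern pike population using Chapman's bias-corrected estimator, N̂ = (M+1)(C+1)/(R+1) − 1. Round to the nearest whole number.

N̂ = (1799+1)(8248+1)/(595+1) − 1 = 1800·8249/596 − 1
= 14848200/596 − 1 ≈ 24913.1 − 1 ≈ 24912.1 → 24912

N ≈ 24,912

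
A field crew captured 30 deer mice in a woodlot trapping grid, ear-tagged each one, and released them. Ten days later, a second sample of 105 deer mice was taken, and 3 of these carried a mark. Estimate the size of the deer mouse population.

N = 1050

If marked individuals mix randomly, R/C ≈ M/N, giving N ≈ M·C/R.
N = (30 × 105) / 3 = 3150 / 3 = 1050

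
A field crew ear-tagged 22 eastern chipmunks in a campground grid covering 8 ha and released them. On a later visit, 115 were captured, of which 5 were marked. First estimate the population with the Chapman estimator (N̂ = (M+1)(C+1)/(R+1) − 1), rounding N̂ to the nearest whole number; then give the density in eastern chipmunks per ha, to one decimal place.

N̂ = 23·116/6 − 1 = 2668/6 − 1 ≈ 443.7 → 444
Density = N̂ / area = 444 / 8 ≈ 55.50 → 55.5 per ha

density ≈ 55.5 eastern chipmunks per ha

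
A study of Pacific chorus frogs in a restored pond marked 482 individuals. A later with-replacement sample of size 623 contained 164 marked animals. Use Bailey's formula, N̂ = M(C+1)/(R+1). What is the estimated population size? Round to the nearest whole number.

N̂ = 482·(623+1)/(164+1) = 482·624/165 = 300768/165 ≈ 1822.8 → 1823

N ≈ 1823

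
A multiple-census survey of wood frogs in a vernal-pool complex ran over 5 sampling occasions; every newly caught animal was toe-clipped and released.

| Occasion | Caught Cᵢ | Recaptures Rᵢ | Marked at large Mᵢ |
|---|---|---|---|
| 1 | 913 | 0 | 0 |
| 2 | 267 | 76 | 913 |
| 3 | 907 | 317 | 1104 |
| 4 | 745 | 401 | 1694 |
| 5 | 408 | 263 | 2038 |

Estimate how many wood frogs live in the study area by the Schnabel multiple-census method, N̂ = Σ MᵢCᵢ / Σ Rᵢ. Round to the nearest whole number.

Σ MᵢCᵢ = 0·913 + 913·267 + 1104·907 + 1694·745 + 2038·408 = 0 + 243771 + 1001328 + 1262030 + 831504 = 3338633
Σ Rᵢ = 0 + 76 + 317 + 401 + 263 = 1057
N̂ = 3338633 / 1057 ≈ 3158.6 → 3159

N ≈ 3159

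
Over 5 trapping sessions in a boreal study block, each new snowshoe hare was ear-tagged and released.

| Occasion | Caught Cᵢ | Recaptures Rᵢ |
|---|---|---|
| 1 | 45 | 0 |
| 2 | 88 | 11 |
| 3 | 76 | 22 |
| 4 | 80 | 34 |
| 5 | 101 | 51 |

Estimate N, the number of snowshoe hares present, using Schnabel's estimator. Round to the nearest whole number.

Marked at large before each occasion: Mᵢ = Σⱼ<ᵢ (Cⱼ − Rⱼ) → M1=0, M2=45, M3=122, M4=176, M5=222
Σ MᵢCᵢ = 0·45 + 45·88 + 122·76 + 176·80 + 222·101 = 0 + 3960 + 9272 + 14080 + 22422 = 49734
Σ Rᵢ = 0 + 11 + 22 + 34 + 51 = 118
N̂ = 49734 / 118 ≈ 421.47 → 421

N ≈ 421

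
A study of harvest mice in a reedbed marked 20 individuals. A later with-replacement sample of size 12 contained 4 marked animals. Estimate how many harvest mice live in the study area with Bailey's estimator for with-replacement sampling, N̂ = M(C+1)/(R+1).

N = 52

N̂ = 20·(12+1)/(4+1) = 20·13/5 = 260/5 = 52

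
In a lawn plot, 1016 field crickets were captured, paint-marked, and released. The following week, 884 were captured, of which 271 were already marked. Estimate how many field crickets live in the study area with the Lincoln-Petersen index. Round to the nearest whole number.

N ≈ 3314

Lincoln-Petersen assumes M/N = R/C, so N = M·C / R.
N = (1016 × 884) / 271 = 898144 / 271 ≈ 3314.2 → 3314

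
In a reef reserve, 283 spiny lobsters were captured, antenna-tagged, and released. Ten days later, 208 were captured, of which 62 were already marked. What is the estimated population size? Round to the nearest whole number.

The marked fraction in the recapture sample should equal the marked fraction in the population: 62/208 = 283/N.
N = (283 × 208) / 62 = 58864 / 62 ≈ 949.4 → 949

N ≈ 949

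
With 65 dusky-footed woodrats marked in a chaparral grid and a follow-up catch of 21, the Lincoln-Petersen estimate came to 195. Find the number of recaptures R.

R = 7

From N = M·C/R: R = M·C / N = 65·21 / 195 = 1365 / 195 = 7.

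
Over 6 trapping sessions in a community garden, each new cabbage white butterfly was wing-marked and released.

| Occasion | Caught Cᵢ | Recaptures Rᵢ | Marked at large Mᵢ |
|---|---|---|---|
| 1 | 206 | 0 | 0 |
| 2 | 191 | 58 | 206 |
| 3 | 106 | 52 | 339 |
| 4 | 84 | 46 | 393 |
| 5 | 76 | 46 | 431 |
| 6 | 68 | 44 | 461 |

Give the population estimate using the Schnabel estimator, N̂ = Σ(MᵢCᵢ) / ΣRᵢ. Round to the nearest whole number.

Σ MᵢCᵢ = 0·206 + 206·191 + 339·106 + 393·84 + 431·76 + 461·68 = 0 + 39346 + 35934 + 33012 + 32756 + 31348 = 172396
Σ Rᵢ = 0 + 58 + 52 + 46 + 46 + 44 = 246
N̂ = 172396 / 246 ≈ 700.8 → 701

N ≈ 701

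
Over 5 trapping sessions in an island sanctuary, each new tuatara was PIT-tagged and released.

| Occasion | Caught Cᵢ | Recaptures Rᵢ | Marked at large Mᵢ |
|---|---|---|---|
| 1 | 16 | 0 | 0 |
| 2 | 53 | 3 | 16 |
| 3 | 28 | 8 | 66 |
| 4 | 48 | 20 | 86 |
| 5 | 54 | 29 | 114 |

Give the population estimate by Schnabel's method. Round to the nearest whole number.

N ≈ 216

Σ MᵢCᵢ = 0·16 + 16·53 + 66·28 + 86·48 + 114·54 = 0 + 848 + 1848 + 4128 + 6156 = 12980
Σ Rᵢ = 0 + 3 + 8 + 20 + 29 = 60
N̂ = 12980 / 60 ≈ 216.3 → 216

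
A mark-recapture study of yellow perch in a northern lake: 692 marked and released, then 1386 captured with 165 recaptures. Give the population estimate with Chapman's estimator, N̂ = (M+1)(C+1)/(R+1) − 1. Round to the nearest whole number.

N ≈ 5789

N̂ = (692+1)(1386+1)/(165+1) − 1 = 693·1387/166 − 1
= 961191/166 − 1 ≈ 5790.3 − 1 ≈ 5789.3 → 5789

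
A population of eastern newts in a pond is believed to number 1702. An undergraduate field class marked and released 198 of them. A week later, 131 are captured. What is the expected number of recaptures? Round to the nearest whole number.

expected recaptures ≈ 15

The marked fraction of the population is 198/1702, so in a sample of 131 expect C·(M/N) marked.
E[R] = 198 × 131 / 1702 = 25938 / 1702 ≈ 15.2 → 15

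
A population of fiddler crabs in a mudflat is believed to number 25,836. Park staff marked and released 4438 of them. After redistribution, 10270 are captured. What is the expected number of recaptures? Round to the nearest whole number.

The marked fraction of the population is 4438/25836, so in a sample of 10270 expect C·(M/N) marked.
E[R] = 4438 × 10270 / 25836 = 45578260 / 25836 ≈ 1764.1 → 1764

expected recaptures ≈ 1764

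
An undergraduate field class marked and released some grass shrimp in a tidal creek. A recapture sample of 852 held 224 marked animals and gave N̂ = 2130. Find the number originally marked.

From N = M·C/R: M = N·R / C = 2130·224 / 852 = 477120 / 852 = 560.

M = 560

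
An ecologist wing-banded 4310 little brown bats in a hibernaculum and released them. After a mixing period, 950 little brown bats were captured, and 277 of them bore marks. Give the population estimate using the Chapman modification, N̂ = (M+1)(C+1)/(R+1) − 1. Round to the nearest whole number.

N̂ = (4310+1)(950+1)/(277+1) − 1 = 4311·951/278 − 1
= 4099761/278 − 1 ≈ 14747.3 − 1 ≈ 14746.3 → 14746

N ≈ 14,746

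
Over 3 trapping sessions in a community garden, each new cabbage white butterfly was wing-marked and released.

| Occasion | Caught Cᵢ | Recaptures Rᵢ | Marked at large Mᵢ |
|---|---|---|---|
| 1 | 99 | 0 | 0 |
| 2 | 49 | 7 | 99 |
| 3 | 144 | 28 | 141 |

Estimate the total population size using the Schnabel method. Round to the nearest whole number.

N ≈ 719

Σ MᵢCᵢ = 0·99 + 99·49 + 141·144 = 0 + 4851 + 20304 = 25155
Σ Rᵢ = 0 + 7 + 28 = 35
N̂ = 25155 / 35 ≈ 718.7 → 719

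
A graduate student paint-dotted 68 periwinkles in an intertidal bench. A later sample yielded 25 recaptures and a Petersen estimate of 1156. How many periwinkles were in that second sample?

From N = M·C/R: C = N·R / M = 1156·25 / 68 = 28900 / 68 = 425.

C = 425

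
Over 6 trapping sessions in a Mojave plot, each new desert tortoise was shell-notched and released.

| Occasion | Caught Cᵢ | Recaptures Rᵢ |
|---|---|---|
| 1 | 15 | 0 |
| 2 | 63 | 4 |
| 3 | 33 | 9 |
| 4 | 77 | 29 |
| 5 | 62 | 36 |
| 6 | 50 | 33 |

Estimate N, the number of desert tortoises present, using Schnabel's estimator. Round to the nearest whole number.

N ≈ 258

Marked at large before each occasion: Mᵢ = Σⱼ<ᵢ (Cⱼ − Rⱼ) → M1=0, M2=15, M3=74, M4=98, M5=146, M6=172
Σ MᵢCᵢ = 0·15 + 15·63 + 74·33 + 98·77 + 146·62 + 172·50 = 0 + 945 + 2442 + 7546 + 9052 + 8600 = 28585
Σ Rᵢ = 0 + 4 + 9 + 29 + 36 + 33 = 111
N̂ = 28585 / 111 ≈ 257.5 → 258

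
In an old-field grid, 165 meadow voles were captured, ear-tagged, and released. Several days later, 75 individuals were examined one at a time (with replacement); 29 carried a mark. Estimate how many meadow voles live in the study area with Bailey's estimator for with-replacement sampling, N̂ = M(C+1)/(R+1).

N = 418

N̂ = 165·(75+1)/(29+1) = 165·76/30 = 12540/30 = 418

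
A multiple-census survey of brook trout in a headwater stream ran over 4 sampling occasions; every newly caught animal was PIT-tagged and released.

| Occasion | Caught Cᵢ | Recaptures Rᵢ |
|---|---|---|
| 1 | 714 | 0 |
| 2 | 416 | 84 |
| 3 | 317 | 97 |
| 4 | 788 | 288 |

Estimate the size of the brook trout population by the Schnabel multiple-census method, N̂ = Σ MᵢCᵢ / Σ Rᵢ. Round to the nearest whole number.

N ≈ 3467

Marked at large before each occasion: Mᵢ = Σⱼ<ᵢ (Cⱼ − Rⱼ) → M1=0, M2=714, M3=1046, M4=1266
Σ MᵢCᵢ = 0·714 + 714·416 + 1046·317 + 1266·788 = 0 + 297024 + 331582 + 997608 = 1626214
Σ Rᵢ = 0 + 84 + 97 + 288 = 469
N̂ = 1626214 / 469 ≈ 3467.4 → 3467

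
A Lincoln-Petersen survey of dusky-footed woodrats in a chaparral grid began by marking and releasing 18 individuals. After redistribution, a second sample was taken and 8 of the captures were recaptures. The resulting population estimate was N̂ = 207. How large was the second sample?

From N = M·C/R: C = N·R / M = 207·8 / 18 = 1656 / 18 = 92.

C = 92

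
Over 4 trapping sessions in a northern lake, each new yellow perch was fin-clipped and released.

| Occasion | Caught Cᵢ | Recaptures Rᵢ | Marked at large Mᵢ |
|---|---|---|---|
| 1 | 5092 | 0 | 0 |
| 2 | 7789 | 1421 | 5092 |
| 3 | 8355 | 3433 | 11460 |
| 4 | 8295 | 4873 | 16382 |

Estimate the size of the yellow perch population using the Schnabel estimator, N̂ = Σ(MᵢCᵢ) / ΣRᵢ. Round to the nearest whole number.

Σ MᵢCᵢ = 0·5092 + 5092·7789 + 11460·8355 + 16382·8295 = 0 + 39661588 + 95748300 + 135888690 = 271298578
Σ Rᵢ = 0 + 1421 + 3433 + 4873 = 9727
N̂ = 271298578 / 9727 ≈ 27891.3 → 27891

N ≈ 27,891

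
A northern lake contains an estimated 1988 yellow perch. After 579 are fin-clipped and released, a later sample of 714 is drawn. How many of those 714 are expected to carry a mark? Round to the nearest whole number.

Expected recaptures E[R] = M·C / N.
E[R] = 579 × 714 / 1988 = 413406 / 1988 ≈ 208.0 → 208

expected recaptures ≈ 208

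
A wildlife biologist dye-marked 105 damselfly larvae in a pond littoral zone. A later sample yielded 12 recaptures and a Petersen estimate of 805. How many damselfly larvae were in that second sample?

C = 92

From N = M·C/R: C = N·R / M = 805·12 / 105 = 9660 / 105 = 92.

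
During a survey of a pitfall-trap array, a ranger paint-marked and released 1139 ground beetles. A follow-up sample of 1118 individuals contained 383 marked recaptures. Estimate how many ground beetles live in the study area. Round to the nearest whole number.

N ≈ 3325

N = (1139 × 1118) / 383 = 1273402 / 383 ≈ 3324.8 → 3325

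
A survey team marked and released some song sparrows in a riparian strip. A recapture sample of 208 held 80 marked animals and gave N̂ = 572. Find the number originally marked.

M = 220

From N = M·C/R: M = N·R / C = 572·80 / 208 = 45760 / 208 = 220.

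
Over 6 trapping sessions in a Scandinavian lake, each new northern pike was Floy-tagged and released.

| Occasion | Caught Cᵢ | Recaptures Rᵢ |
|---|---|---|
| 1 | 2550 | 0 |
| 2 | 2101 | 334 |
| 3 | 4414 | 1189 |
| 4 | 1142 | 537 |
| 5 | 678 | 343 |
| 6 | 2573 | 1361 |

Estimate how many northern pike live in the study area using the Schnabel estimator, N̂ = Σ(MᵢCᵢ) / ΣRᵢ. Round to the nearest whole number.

Marked at large before each occasion: Mᵢ = Σⱼ<ᵢ (Cⱼ − Rⱼ) → M1=0, M2=2550, M3=4317, M4=7542, M5=8147, M6=8482
Σ MᵢCᵢ = 0·2550 + 2550·2101 + 4317·4414 + 7542·1142 + 8147·678 + 8482·2573 = 0 + 5357550 + 19055238 + 8612964 + 5523666 + 21824186 = 60373604
Σ Rᵢ = 0 + 334 + 1189 + 537 + 343 + 1361 = 3764
N̂ = 60373604 / 3764 ≈ 16039.7 → 16040

N ≈ 16,040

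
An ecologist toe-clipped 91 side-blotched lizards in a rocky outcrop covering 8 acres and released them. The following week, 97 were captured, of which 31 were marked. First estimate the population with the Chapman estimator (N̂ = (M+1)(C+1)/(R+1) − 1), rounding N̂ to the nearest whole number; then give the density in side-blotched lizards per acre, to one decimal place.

density ≈ 35.1 side-blotched lizards per acre

N̂ = 92·98/32 − 1 = 9016/32 − 1 ≈ 280.8 → 281
Density = N̂ / area = 281 / 8 ≈ 35.12 → 35.1 per acre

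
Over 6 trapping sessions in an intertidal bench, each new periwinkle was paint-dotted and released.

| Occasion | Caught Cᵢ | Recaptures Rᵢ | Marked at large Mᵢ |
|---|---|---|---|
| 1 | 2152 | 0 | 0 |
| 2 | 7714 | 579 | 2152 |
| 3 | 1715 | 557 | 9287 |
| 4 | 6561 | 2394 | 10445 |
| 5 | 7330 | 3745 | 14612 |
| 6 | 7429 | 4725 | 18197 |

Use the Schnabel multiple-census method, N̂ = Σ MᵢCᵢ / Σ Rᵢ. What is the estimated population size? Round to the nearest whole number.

Σ MᵢCᵢ = 0·2152 + 2152·7714 + 9287·1715 + 10445·6561 + 14612·7330 + 18197·7429 = 0 + 16600528 + 15927205 + 68529645 + 107105960 + 135185513 = 343348851
Σ Rᵢ = 0 + 579 + 557 + 2394 + 3745 + 4725 = 12000
N̂ = 343348851 / 12000 ≈ 28612.4 → 28612

N ≈ 28,612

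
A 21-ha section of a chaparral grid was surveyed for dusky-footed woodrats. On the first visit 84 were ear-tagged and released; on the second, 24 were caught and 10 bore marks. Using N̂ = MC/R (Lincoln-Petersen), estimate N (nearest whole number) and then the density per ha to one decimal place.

N̂ = 84·24/10 = 2016/10 ≈ 201.6 → 202
Density = N̂ / area = 202 / 21 ≈ 9.62 → 9.6 per ha

density ≈ 9.6 dusky-footed woodrats per ha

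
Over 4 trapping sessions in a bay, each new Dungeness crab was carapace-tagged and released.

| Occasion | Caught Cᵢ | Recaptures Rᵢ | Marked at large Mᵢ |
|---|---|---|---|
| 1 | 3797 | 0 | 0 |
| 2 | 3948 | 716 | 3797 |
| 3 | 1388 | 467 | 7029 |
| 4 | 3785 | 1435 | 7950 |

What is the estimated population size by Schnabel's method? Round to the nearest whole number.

N ≈ 20,946

Σ MᵢCᵢ = 0·3797 + 3797·3948 + 7029·1388 + 7950·3785 = 0 + 14990556 + 9756252 + 30090750 = 54837558
Σ Rᵢ = 0 + 716 + 467 + 1435 = 2618
N̂ = 54837558 / 2618 ≈ 20946.4 → 20946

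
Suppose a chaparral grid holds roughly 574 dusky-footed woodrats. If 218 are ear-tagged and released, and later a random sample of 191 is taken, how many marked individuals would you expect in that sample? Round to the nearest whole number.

expected recaptures ≈ 73

Expected recaptures E[R] = M·C / N.
E[R] = 218 × 191 / 574 = 41638 / 574 ≈ 72.5 → 73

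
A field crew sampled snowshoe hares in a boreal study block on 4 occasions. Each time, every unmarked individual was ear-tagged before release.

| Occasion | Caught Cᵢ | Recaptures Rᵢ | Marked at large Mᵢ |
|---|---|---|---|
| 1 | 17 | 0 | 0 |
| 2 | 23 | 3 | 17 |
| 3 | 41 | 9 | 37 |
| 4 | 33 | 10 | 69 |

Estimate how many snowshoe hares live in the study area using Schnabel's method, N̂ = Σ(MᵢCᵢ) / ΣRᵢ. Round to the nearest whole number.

Σ MᵢCᵢ = 0·17 + 17·23 + 37·41 + 69·33 = 0 + 391 + 1517 + 2277 = 4185
Σ Rᵢ = 0 + 3 + 9 + 10 = 22
N̂ = 4185 / 22 ≈ 190.2 → 190

N ≈ 190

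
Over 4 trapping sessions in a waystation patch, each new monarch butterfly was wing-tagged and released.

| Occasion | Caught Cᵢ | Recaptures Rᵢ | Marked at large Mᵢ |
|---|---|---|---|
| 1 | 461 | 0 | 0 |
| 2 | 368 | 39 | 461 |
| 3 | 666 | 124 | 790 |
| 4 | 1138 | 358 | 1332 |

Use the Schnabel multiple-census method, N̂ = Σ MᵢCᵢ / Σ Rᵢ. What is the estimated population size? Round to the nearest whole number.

Σ MᵢCᵢ = 0·461 + 461·368 + 790·666 + 1332·1138 = 0 + 169648 + 526140 + 1515816 = 2211604
Σ Rᵢ = 0 + 39 + 124 + 358 = 521
N̂ = 2211604 / 521 ≈ 4244.9 → 4245

N ≈ 4245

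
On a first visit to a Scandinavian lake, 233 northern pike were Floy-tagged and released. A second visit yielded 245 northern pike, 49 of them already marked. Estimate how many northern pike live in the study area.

Lincoln-Petersen assumes M/N = R/C, so N = M·C / R.
N = (233 × 245) / 49 = 57085 / 49 = 1165

N = 1165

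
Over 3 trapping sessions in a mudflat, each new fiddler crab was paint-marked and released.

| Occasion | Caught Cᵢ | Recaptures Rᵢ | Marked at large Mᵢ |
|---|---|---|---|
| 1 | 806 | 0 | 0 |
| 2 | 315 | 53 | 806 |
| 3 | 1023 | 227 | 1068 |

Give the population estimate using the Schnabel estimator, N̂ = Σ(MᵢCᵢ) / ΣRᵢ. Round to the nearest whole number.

Σ MᵢCᵢ = 0·806 + 806·315 + 1068·1023 = 0 + 253890 + 1092564 = 1346454
Σ Rᵢ = 0 + 53 + 227 = 280
N̂ = 1346454 / 280 ≈ 4808.8 → 4809

N ≈ 4809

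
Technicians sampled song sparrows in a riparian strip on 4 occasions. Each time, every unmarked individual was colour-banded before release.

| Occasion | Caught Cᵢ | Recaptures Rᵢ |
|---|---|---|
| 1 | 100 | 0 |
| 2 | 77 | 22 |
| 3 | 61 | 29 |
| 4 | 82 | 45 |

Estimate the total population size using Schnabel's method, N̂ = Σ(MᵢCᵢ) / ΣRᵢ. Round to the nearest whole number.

N ≈ 338

Marked at large before each occasion: Mᵢ = Σⱼ<ᵢ (Cⱼ − Rⱼ) → M1=0, M2=100, M3=155, M4=187
Σ MᵢCᵢ = 0·100 + 100·77 + 155·61 + 187·82 = 0 + 7700 + 9455 + 15334 = 32489
Σ Rᵢ = 0 + 22 + 29 + 45 = 96
N̂ = 32489 / 96 ≈ 338.4 → 338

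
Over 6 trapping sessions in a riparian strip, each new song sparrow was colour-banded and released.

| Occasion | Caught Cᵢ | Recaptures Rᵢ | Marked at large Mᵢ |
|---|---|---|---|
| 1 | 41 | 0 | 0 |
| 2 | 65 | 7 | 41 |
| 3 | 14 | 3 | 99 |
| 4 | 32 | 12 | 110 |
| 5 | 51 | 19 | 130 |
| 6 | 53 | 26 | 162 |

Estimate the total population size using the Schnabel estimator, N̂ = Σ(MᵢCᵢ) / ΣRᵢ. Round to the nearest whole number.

N ≈ 340

Σ MᵢCᵢ = 0·41 + 41·65 + 99·14 + 110·32 + 130·51 + 162·53 = 0 + 2665 + 1386 + 3520 + 6630 + 8586 = 22787
Σ Rᵢ = 0 + 7 + 3 + 12 + 19 + 26 = 67
N̂ = 22787 / 67 ≈ 340.1 → 340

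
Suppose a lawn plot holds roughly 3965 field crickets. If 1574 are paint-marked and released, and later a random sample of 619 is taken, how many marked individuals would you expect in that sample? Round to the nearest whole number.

Expected recaptures E[R] = M·C / N.
E[R] = 1574 × 619 / 3965 = 974306 / 3965 ≈ 245.7 → 246

expected recaptures ≈ 246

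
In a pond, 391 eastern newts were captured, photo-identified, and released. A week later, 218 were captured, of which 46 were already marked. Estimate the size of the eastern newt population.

Lincoln-Petersen assumes M/N = R/C, so N = M·C / R.
N = (391 × 218) / 46 = 85238 / 46 = 1853

N = 1853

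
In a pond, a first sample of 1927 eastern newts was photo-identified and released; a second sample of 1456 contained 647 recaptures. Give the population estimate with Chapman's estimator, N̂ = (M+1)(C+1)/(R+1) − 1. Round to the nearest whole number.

N̂ = (1927+1)(1456+1)/(647+1) − 1 = 1928·1457/648 − 1
= 2809096/648 − 1 ≈ 4335.0 − 1 ≈ 4334.0 → 4334

N ≈ 4334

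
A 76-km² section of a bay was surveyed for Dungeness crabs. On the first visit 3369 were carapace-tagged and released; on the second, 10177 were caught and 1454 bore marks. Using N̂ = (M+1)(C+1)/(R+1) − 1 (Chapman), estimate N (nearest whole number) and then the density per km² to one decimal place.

density ≈ 310.2 Dungeness crabs per km²

N̂ = 3370·10178/1455 − 1 = 34299860/1455 − 1 ≈ 23572.8 → 23573
Density = N̂ / area = 23573 / 76 ≈ 310.17 → 310.2 per km²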